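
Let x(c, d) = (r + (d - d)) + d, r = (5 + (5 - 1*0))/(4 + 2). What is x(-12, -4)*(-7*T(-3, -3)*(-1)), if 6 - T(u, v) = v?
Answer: -147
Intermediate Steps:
T(u, v) = 6 - v
r = 5/3 (r = (5 + (5 + 0))/6 = (5 + 5)*(1/6) = 10*(1/6) = 5/3 ≈ 1.6667)
x(c, d) = 5/3 + d (x(c, d) = (5/3 + (d - d)) + d = (5/3 + 0) + d = 5/3 + d)
x(-12, -4)*(-7*T(-3, -3)*(-1)) = (5/3 - 4)*(-7*(6 - 1*(-3))*(-1)) = -7*(-7*(6 + 3))*(-1)/3 = -7*(-7*9)*(-1)/3 = -(-147)*(-1) = -7/3*63 = -147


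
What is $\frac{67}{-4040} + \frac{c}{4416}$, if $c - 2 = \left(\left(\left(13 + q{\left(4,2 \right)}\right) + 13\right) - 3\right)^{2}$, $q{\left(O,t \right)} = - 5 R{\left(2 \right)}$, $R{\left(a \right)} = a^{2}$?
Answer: $- \frac{31429}{2230080} \approx -0.014093$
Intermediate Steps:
$q{\left(O,t \right)} = -20$ ($q{\left(O,t \right)} = - 5 \cdot 2^{2} = \left(-5\right) 4 = -20$)
$c = 11$ ($c = 2 + \left(\left(\left(13 - 20\right) + 13\right) - 3\right)^{2} = 2 + \left(\left(-7 + 13\right) - 3\right)^{2} = 2 + \left(6 - 3\right)^{2} = 2 + 3^{2} = 2 + 9 = 11$)
$\frac{67}{-4040} + \frac{c}{4416} = \frac{67}{-4040} + \frac{11}{4416} = 67 \left(- \frac{1}{4040}\right) + 11 \cdot \frac{1}{4416} = - \frac{67}{4040} + \frac{11}{4416} = - \frac{31429}{2230080}$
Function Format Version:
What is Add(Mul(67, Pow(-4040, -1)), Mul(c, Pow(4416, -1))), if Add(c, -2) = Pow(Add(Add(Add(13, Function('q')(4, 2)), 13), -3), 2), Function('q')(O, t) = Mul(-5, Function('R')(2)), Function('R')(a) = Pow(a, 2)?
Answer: Rational(-31429, 2230080) ≈ -0.014093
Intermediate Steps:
Function('q')(O, t) = -20 (Function('q')(O, t) = Mul(-5, Pow(2, 2)) = Mul(-5, 4) = -20)
c = 11 (c = Add(2, Pow(Add(Add(Add(13, -20), 13), -3), 2)) = Add(2, Pow(Add(Add(-7, 13), -3), 2)) = Add(2, Pow(Add(6, -3), 2)) = Add(2, Pow(3, 2)) = Add(2, 9) = 11)
Add(Mul(67, Pow(-4040, -1)), Mul(c, Pow(4416, -1))) = Add(Mul(67, Pow(-4040, -1)), Mul(11, Pow(4416, -1))) = Add(Mul(67, Rational(-1, 4040)), Mul(11, Rational(1, 4416))) = Add(Rational(-67, 4040), Rational(11, 4416)) = Rational(-31429, 2230080)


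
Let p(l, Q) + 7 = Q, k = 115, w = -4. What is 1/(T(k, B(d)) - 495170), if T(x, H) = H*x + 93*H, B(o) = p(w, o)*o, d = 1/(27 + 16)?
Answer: -1849/915631730 ≈ -2.0194e-6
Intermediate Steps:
p(l, Q) = -7 + Q
d = 1/43 ≈ 0.023256
B(o) = o*(-7 + o) (B(o) = (-7 + o)*o = o*(-7 + o))
T(x, H) = 93*H + H*x
1/(T(k, B(d)) - 495170) = 1/(((-7 + 1/43)/43)*(93 + 115) - 495170) = 1/(((1/43)*(-300/43))*208 - 495170) = 1/(-300/1849*208 - 495170) = 1/(-62400/1849 - 495170) = 1/(-915631730/1849) = -1849/915631730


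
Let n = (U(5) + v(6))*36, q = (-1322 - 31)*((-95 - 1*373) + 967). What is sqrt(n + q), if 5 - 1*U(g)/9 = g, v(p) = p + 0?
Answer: I*sqrt(674931) ≈ 821.54*I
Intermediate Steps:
v(p) = p
U(g) = 45 - 9*g
q = -675147 (q = -1353*((-95 - 373) + 967) = -1353*(-468 + 967) = -1353*499 = -675147)
n = 216 (n = ((45 - 9*5) + 6)*36 = ((45 - 45) + 6)*36 = (0 + 6)*36 = 6*36 = 216)
sqrt(n + q) = sqrt(216 - 675147) = sqrt(-674931) = I*sqrt(674931)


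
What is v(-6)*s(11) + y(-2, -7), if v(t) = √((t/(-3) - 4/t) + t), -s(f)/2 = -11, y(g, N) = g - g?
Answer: 22*I*√30/3 ≈ 40.166*I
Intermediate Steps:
y(g, N) = 0
s(f) = 22 (s(f) = -2*(-11) = 22)
v(t) = √(-4/t + 2*t/3) (v(t) = √((t*(-⅓) - 4/t) + t) = √((-t/3 - 4/t) + t) = √((-4/t - t/3) + t) = √(-4/t + 2*t/3))
v(-6)*s(11) + y(-2, -7) = (√(-36/(-6) + 6*(-6))/3)*22 + 0 = (√(-36*(-⅙) - 36)/3)*22 + 0 = (√(6 - 36)/3)*22 + 0 = (√(-30)/3)*22 + 0 = ((I*√30)/3)*22 + 0 = (I*√30/3)*22 + 0 = 22*I*√30/3 + 0 = 22*I*√30/3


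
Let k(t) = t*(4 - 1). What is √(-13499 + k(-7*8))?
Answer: I*√13667 ≈ 116.91*I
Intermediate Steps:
k(t) = 3*t (k(t) = t*3 = 3*t)
√(-13499 + k(-7*8)) = √(-13499 + 3*(-7*8)) = √(-13499 + 3*(-56)) = √(-13499 - 168) = √(-13667) = I*√13667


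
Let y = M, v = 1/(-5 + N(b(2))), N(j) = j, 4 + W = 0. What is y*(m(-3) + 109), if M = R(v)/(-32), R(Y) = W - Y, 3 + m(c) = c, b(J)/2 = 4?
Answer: 1339/96 ≈ 13.948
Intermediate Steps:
W = -4 (W = -4 + 0 = -4)
b(J) = 8 (b(J) = 2*4 = 8)
m(c) = -3 + c
v = ⅓ (v = 1/(-5 + 8) = 1/3 = ⅓ ≈ 0.33333)
R(Y) = -4 - Y
M = 13/96 (M = (-4 - 1*⅓)/(-32) = (-4 - ⅓)*(-1/32) = -13/3*(-1/32) = 13/96 ≈ 0.13542)
y = 13/96 ≈ 0.13542
y*(m(-3) + 109) = 13*((-3 - 3) + 109)/96 = 13*(-6 + 109)/96 = (13/96)*103 = 1339/96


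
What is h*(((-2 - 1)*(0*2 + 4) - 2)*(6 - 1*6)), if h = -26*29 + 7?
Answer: 0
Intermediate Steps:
h = -747 (h = -754 + 7 = -747)
h*(((-2 - 1)*(0*2 + 4) - 2)*(6 - 1*6)) = -747*((-2 - 1)*(0*2 + 4) - 2)*(6 - 1*6) = -747*(-3*(0 + 4) - 2)*(6 - 6) = -747*(-3*4 - 2)*0 = -747*(-12 - 2)*0 = -(-10458)*0 = -747*0 = 0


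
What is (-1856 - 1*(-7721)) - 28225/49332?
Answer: 289303955/49332 ≈ 5864.4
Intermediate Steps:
(-1856 - 1*(-7721)) - 28225/49332 = (-1856 + 7721) - 28225/49332 = 5865 - 1*28225/49332 = 5865 - 28225/49332 = 289303955/49332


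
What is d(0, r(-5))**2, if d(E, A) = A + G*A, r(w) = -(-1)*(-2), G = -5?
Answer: 64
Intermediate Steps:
r(w) = -2 (r(w) = -1*2 = -2)
d(E, A) = -4*A (d(E, A) = A - 5*A = -4*A)
d(0, r(-5))**2 = (-4*(-2))**2 = 8**2 = 64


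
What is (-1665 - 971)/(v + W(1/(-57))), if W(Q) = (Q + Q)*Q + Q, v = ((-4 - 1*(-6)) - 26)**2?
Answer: -8564364/1871369 ≈ -4.5765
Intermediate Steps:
v = 576 (v = ((-4 + 6) - 26)**2 = (2 - 26)**2 = (-24)**2 = 576)
W(Q) = Q + 2*Q**2 (W(Q) = (2*Q)*Q + Q = 2*Q**2 + Q = Q + 2*Q**2)
(-1665 - 971)/(v + W(1/(-57))) = (-1665 - 971)/(576 + (1 + 2/(-57))/(-57)) = -2636/(576 - (1 + 2*(-1/57))/57) = -2636/(576 - (1 - 2/57)/57) = -2636/(576 - 1/57*55/57) = -2636/(576 - 55/3249) = -2636/1871369/3249 = -2636*3249/1871369 = -8564364/1871369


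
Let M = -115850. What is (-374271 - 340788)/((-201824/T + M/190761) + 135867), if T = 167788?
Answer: -5721796051153353/1087173095843323 ≈ -5.2630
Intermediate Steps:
(-374271 - 340788)/((-201824/T + M/190761) + 135867) = (-374271 - 340788)/((-201824/167788 - 115850/190761) + 135867) = -715059/((-201824*1/167788 - 115850*1/190761) + 135867) = -715059/((-50456/41947 - 115850/190761) + 135867) = -715059/(-14484596966/8001851667 + 135867) = -715059/1087173095843323/8001851667 = -715059*8001851667/1087173095843323 = -5721796051153353/1087173095843323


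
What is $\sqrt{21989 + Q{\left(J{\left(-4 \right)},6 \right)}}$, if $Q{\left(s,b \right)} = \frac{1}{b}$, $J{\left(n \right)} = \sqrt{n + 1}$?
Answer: $\frac{\sqrt{791610}}{6} \approx 148.29$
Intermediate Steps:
$J{\left(n \right)} = \sqrt{1 + n}$
$\sqrt{21989 + Q{\left(J{\left(-4 \right)},6 \right)}} = \sqrt{21989 + \frac{1}{6}} = \sqrt{\frac{131935}{6}} = \frac{\sqrt{791610}}{6}$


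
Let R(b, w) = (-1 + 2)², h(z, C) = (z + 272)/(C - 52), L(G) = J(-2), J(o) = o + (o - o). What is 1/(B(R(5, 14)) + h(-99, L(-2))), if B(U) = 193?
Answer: 54/10249 ≈ 0.0052688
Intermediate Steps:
J(o) = o (J(o) = o + 0 = o)
L(G) = -2
h(z, C) = (272 + z)/(-52 + C)
R(b, w) = 1 (R(b, w) = 1² = 1)
1/(B(R(5, 14)) + h(-99, L(-2))) = 1/(193 + (272 - 99)/(-52 - 2)) = 1/(193 + 173/(-54)) = 1/(193 - 1/54*173) = 1/(193 - 173/54) = 1/(10249/54) = 54/10249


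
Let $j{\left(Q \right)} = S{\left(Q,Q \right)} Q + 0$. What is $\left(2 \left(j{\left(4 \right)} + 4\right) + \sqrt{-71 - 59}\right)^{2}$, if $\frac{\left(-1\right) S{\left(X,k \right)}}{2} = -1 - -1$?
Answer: $\left(8 + i \sqrt{130}\right)^{2} \approx -66.0 + 182.43 i$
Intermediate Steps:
$S{\left(X,k \right)} = 0$ ($S{\left(X,k \right)} = - 2 \left(-1 - -1\right) = - 2 \left(-1 + 1\right) = \left(-2\right) 0 = 0$)
$j{\left(Q \right)} = 0$ ($j{\left(Q \right)} = 0 Q + 0 = 0 + 0 = 0$)
$\left(2 \left(j{\left(4 \right)} + 4\right) + \sqrt{-71 - 59}\right)^{2} = \left(2 \left(0 + 4\right) + \sqrt{-71 - 59}\right)^{2} = \left(2 \cdot 4 + \sqrt{-130}\right)^{2} = \left(8 + i \sqrt{130}\right)^{2}$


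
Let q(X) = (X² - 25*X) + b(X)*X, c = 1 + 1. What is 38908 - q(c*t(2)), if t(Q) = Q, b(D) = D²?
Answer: 38928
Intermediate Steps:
c = 2
q(X) = X² + X³ - 25*X (q(X) = (X² - 25*X) + X²*X = (X² - 25*X) + X³ = X² + X³ - 25*X)
38908 - q(c*t(2)) = 38908 - 2*2*(-25 + 2*2 + (2*2)²) = 38908 - 4*(-25 + 4 + 4²) = 38908 - 4*(-25 + 4 + 16) = 38908 - 4*(-5) = 38908 - 1*(-20) = 38908 + 20 = 38928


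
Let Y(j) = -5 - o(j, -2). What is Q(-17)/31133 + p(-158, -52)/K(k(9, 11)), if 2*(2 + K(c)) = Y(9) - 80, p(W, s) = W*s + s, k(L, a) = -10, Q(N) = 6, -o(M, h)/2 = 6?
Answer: -508339162/2397241 ≈ -212.05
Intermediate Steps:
o(M, h) = -12 (o(M, h) = -2*6 = -12)
Y(j) = 7 (Y(j) = -5 - 1*(-12) = -5 + 12 = 7)
p(W, s) = s + W*s
K(c) = -77/2 (K(c) = -2 + (7 - 80)/2 = -2 + (1/2)*(-73) = -2 - 73/2 = -77/2)
Q(-17)/31133 + p(-158, -52)/K(k(9, 11)) = 6/31133 + (-52*(1 - 158))/(-77/2) = 6*(1/31133) - 52*(-157)*(-2/77) = 6/31133 + 8164*(-2/77) = 6/31133 - 16328/77 = -508339162/2397241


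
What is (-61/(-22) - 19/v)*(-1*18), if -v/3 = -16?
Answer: -3765/88 ≈ -42.784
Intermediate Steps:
v = 48 (v = -3*(-16) = 48)
(-61/(-22) - 19/v)*(-1*18) = (-61/(-22) - 19/48)*(-1*18) = (-61*(-1/22) - 19*1/48)*(-18) = (61/22 - 19/48)*(-18) = (1255/528)*(-18) = -3765/88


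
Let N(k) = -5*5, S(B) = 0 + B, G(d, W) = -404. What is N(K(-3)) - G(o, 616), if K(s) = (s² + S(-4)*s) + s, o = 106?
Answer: 379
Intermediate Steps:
S(B) = B
K(s) = s² - 3*s (K(s) = (s² - 4*s) + s = s² - 3*s)
N(k) = -25
N(K(-3)) - G(o, 616) = -25 - 1*(-404) = -25 + 404 = 379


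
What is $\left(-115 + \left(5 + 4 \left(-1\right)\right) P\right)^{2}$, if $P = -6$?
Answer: $14641$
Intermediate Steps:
$\left(-115 + \left(5 + 4 \left(-1\right)\right) P\right)^{2} = \left(-115 + \left(5 + 4 \left(-1\right)\right) \left(-6\right)\right)^{2} = \left(-115 + \left(5 - 4\right) \left(-6\right)\right)^{2} = \left(-115 + 1 \left(-6\right)\right)^{2} = \left(-115 - 6\right)^{2} = \left(-121\right)^{2} = 14641$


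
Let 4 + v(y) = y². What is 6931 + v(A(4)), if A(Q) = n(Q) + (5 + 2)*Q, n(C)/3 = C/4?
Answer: 7888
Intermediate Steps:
n(C) = 3*C/4 (n(C) = 3*(C/4) = 3*C/4)
A(Q) = 31*Q/4 (A(Q) = 3*Q/4 + (5 + 2)*Q = 3*Q/4 + 7*Q = 31*Q/4)
v(y) = -4 + y²
6931 + v(A(4)) = 6931 + (-4 + ((31/4)*4)²) = 6931 + (-4 + 31²) = 6931 + (-4 + 961) = 6931 + 957 = 7888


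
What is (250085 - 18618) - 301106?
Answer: -69639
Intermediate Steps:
(250085 - 18618) - 301106 = 231467 - 301106 = -69639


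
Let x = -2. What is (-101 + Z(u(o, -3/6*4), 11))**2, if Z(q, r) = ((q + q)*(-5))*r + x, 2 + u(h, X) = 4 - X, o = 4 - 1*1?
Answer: 294849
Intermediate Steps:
o = 3 (o = 4 - 1 = 3)
u(h, X) = 2 - X (u(h, X) = -2 + (4 - X) = 2 - X)
Z(q, r) = -2 - 10*q*r (Z(q, r) = ((q + q)*(-5))*r - 2 = ((2*q)*(-5))*r - 2 = (-10*q)*r - 2 = -10*q*r - 2 = -2 - 10*q*r)
(-101 + Z(u(o, -3/6*4), 11))**2 = (-101 + (-2 - 10*(2 - (-3/6)*4)*11))**2 = (-101 + (-2 - 10*(2 - (-3*1/6)*4)*11))**2 = (-101 + (-2 - 10*(2 - (-1)*4/2)*11))**2 = (-101 + (-2 - 10*(2 - 1*(-2))*11))**2 = (-101 + (-2 - 10*(2 + 2)*11))**2 = (-101 + (-2 - 10*4*11))**2 = (-101 + (-2 - 440))**2 = (-101 - 442)**2 = (-543)**2 = 294849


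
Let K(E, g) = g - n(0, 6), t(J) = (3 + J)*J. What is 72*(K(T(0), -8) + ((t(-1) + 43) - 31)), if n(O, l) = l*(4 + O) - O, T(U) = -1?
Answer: -1584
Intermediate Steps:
t(J) = J*(3 + J)
n(O, l) = -O + l*(4 + O)
K(E, g) = -24 + g (K(E, g) = g - (-1*0 + 4*6 + 0*6) = g - (0 + 24 + 0) = g - 1*24 = g - 24 = -24 + g)
72*(K(T(0), -8) + ((t(-1) + 43) - 31)) = 72*((-24 - 8) + ((-(3 - 1) + 43) - 31)) = 72*(-32 + ((-1*2 + 43) - 31)) = 72*(-32 + ((-2 + 43) - 31)) = 72*(-32 + (41 - 31)) = 72*(-32 + 10) = 72*(-22) = -1584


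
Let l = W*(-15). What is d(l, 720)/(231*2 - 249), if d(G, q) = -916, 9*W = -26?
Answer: -916/213 ≈ -4.3005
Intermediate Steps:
W = -26/9 (W = (⅑)*(-26) = -26/9 ≈ -2.8889)
l = 130/3 (l = -26/9*(-15) = 130/3 ≈ 43.333)
d(l, 720)/(231*2 - 249) = -916/(231*2 - 249) = -916/(462 - 249) = -916/213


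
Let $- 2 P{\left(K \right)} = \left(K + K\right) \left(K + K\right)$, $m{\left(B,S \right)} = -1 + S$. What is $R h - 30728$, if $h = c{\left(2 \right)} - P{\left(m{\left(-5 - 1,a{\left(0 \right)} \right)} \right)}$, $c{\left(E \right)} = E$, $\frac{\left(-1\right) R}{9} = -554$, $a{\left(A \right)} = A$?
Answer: $-10784$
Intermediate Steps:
$R = 4986$ ($R = \left(-9\right) \left(-554\right) = 4986$)
$P{\left(K \right)} = - 2 K^{2}$ ($P{\left(K \right)} = - \frac{\left(K + K\right) \left(K + K\right)}{2} = - \frac{2 K 2 K}{2} = - \frac{4 K^{2}}{2} = - 2 K^{2}$)
$h = 4$ ($h = 2 - - 2 \left(-1 + 0\right)^{2} = 2 - - 2 \left(-1\right)^{2} = 2 - \left(-2\right) 1 = 2 - -2 = 2 + 2 = 4$)
$R h - 30728 = 4986 \cdot 4 - 30728 = 19944 - 30728 = -10784$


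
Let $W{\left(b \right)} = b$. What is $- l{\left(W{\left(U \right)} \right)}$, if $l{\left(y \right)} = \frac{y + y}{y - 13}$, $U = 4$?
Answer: $\frac{8}{9} \approx 0.88889$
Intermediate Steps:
$l{\left(y \right)} = \frac{2 y}{-13 + y}$
$- l{\left(W{\left(U \right)} \right)} = - \frac{2 \cdot 4}{-13 + 4} = - \frac{2 \cdot 4}{-9} = - \frac{2 \cdot 4 \left(-1\right)}{9} = \left(-1\right) \left(- \frac{8}{9}\right) = \frac{8}{9}$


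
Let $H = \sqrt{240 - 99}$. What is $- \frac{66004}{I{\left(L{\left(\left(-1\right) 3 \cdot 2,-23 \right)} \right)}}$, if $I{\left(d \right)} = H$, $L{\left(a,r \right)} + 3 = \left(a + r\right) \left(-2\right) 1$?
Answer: $- \frac{66004 \sqrt{141}}{141} \approx -5558.5$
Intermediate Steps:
$H = \sqrt{141} \approx 11.874$
$L{\left(a,r \right)} = -3 - 2 a - 2 r$ ($L{\left(a,r \right)} = -3 + \left(a + r\right) \left(-2\right) 1 = -3 + \left(- 2 a - 2 r\right) 1 = -3 - \left(2 a + 2 r\right) = -3 - 2 a - 2 r$)
$I{\left(d \right)} = \sqrt{141}$
$- \frac{66004}{I{\left(L{\left(\left(-1\right) 3 \cdot 2,-23 \right)} \right)}} = - \frac{66004}{\sqrt{141}} = - 66004 \frac{\sqrt{141}}{141} = - \frac{66004 \sqrt{141}}{141}$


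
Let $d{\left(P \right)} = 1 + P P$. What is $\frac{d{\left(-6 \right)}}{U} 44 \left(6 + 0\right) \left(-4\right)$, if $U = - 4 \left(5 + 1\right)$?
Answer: $1628$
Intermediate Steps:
$d{\left(P \right)} = 1 + P^{2}$
$U = -24$ ($U = \left(-4\right) 6 = -24$)
$\frac{d{\left(-6 \right)}}{U} 44 \left(6 + 0\right) \left(-4\right) = \frac{1 + \left(-6\right)^{2}}{-24} \cdot 44 \left(6 + 0\right) \left(-4\right) = \left(1 + 36\right) \left(- \frac{1}{24}\right) 44 \cdot 6 \left(-4\right) = 37 \left(- \frac{1}{24}\right) 44 \left(-24\right) = \left(- \frac{37}{24}\right) 44 \left(-24\right) = \left(- \frac{407}{6}\right) \left(-24\right) = 1628$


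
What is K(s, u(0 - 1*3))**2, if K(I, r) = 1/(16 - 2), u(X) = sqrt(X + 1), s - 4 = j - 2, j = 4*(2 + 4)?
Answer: 1/196 ≈ 0.0051020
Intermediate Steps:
j = 24 (j = 4*6 = 24)
s = 26 (s = 4 + (24 - 2) = 4 + 22 = 26)
u(X) = sqrt(1 + X)
K(I, r) = 1/14
K(s, u(0 - 1*3))**2 = (1/14)**2 = 1/196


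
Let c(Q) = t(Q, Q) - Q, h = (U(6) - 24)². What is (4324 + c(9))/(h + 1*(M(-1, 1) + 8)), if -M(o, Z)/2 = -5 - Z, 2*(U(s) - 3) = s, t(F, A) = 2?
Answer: 4317/344 ≈ 12.549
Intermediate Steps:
U(s) = 3 + s/2
M(o, Z) = 10 + 2*Z (M(o, Z) = -2*(-5 - Z) = 10 + 2*Z)
h = 324 (h = ((3 + (½)*6) - 24)² = ((3 + 3) - 24)² = (6 - 24)² = (-18)² = 324)
c(Q) = 2 - Q
(4324 + c(9))/(h + 1*(M(-1, 1) + 8)) = (4324 + (2 - 1*9))/(324 + 1*((10 + 2*1) + 8)) = (4324 + (2 - 9))/(324 + 1*((10 + 2) + 8)) = (4324 - 7)/(324 + 1*(12 + 8)) = 4317/(324 + 1*20) = 4317/(324 + 20) = 4317/344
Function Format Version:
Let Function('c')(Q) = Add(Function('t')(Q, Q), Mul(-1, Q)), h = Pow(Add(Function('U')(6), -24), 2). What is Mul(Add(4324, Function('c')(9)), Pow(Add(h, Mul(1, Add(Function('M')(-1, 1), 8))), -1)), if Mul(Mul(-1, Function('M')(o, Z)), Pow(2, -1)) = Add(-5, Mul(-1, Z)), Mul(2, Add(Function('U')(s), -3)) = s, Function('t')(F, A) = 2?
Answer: Rational(4317, 344) ≈ 12.549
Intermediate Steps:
Function('U')(s) = Add(3, Mul(Rational(1, 2), s))
Function('M')(o, Z) = Add(10, Mul(2, Z)) (Function('M')(o, Z) = Mul(-2, Add(-5, Mul(-1, Z))) = Add(10, Mul(2, Z)))
h = 324 (h = Pow(Add(Add(3, Mul(Rational(1, 2), 6)), -24), 2) = Pow(Add(Add(3, 3), -24), 2) = Pow(Add(6, -24), 2) = Pow(-18, 2) = 324)
Function('c')(Q) = Add(2, Mul(-1, Q))
Mul(Add(4324, Function('c')(9)), Pow(Add(h, Mul(1, Add(Function('M')(-1, 1), 8))), -1)) = Mul(Add(4324, Add(2, Mul(-1, 9))), Pow(Add(324, Mul(1, Add(Add(10, Mul(2, 1)), 8))), -1)) = Mul(Add(4324, Add(2, -9)), Pow(Add(324, Mul(1, Add(Add(10, 2), 8))), -1)) = Mul(Add(4324, -7), Pow(Add(324, Mul(1, Add(12, 8))), -1)) = Mul(4317, Pow(Add(324, Mul(1, 20)), -1)) = Mul(4317, Pow(Add(324, 20), -1)) = Mul(4317, Pow(344, -1)) = Mul(4317, Rational(1, 344)) = Rational(4317, 344)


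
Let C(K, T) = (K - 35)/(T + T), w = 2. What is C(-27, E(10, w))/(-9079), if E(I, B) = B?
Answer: 31/18158 ≈ 0.0017072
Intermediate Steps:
C(K, T) = (-35 + K)/(2*T) (C(K, T) = (-35 + K)/((2*T)) = (-35 + K)*(1/(2*T)) = (-35 + K)/(2*T))
C(-27, E(10, w))/(-9079) = ((½)*(-35 - 27)/2)/(-9079) = ((½)*(½)*(-62))*(-1/9079) = -31/2*(-1/9079) = 31/18158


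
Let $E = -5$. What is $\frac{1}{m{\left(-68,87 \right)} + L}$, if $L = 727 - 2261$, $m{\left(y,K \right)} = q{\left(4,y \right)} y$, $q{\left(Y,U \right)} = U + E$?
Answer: $\frac{1}{3430} \approx 0.00029154$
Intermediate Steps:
$q{\left(Y,U \right)} = -5 + U$ ($q{\left(Y,U \right)} = U - 5 = -5 + U$)
$m{\left(y,K \right)} = y \left(-5 + y\right)$ ($m{\left(y,K \right)} = \left(-5 + y\right) y = y \left(-5 + y\right)$)
$L = -1534$ ($L = 727 - 2261 = -1534$)
$\frac{1}{m{\left(-68,87 \right)} + L} = \frac{1}{- 68 \left(-5 - 68\right) - 1534} = \frac{1}{\left(-68\right) \left(-73\right) - 1534} = \frac{1}{4964 - 1534} = \frac{1}{3430}$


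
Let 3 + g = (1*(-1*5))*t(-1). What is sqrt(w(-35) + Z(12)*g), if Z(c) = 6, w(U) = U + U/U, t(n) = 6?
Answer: 2*I*sqrt(58) ≈ 15.232*I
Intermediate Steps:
w(U) = 1 + U (w(U) = U + 1 = 1 + U)
g = -33 (g = -3 + (1*(-1*5))*6 = -3 + (1*(-5))*6 = -3 - 5*6 = -3 - 30 = -33)
sqrt(w(-35) + Z(12)*g) = sqrt((1 - 35) + 6*(-33)) = sqrt(-34 - 198) = sqrt(-232) = 2*I*sqrt(58)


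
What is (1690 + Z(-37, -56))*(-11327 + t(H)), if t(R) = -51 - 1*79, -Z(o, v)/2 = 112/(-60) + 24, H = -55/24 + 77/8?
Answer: -94275834/5 ≈ -1.8855e+7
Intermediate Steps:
H = 22/3 (H = -55*1/24 + 77*(1/8) = -55/24 + 77/8 = 22/3 ≈ 7.3333)
Z(o, v) = -664/15 (Z(o, v) = -2*(112/(-60) + 24) = -2*(112*(-1/60) + 24) = -2*(-28/15 + 24) = -2*332/15 = -664/15)
t(R) = -130 (t(R) = -51 - 79 = -130)
(1690 + Z(-37, -56))*(-11327 + t(H)) = (1690 - 664/15)*(-11327 - 130) = (24686/15)*(-11457) = -94275834/5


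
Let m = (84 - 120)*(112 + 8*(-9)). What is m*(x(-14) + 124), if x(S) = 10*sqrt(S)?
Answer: -178560 - 14400*I*sqrt(14) ≈ -1.7856e+5 - 53880.0*I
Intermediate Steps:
m = -1440 (m = -36*(112 - 72) = -36*40 = -1440)
m*(x(-14) + 124) = -1440*(10*sqrt(-14) + 124) = -1440*(10*(I*sqrt(14)) + 124) = -1440*(10*I*sqrt(14) + 124) = -1440*(124 + 10*I*sqrt(14)) = -178560 - 14400*I*sqrt(14)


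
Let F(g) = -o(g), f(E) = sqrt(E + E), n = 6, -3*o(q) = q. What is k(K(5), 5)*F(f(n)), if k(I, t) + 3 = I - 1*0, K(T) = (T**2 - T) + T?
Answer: 44*sqrt(3)/3 ≈ 25.403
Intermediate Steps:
o(q) = -q/3
K(T) = T**2
k(I, t) = -3 + I (k(I, t) = -3 + (I - 1*0) = -3 + (I + 0) = -3 + I)
f(E) = sqrt(2)*sqrt(E) (f(E) = sqrt(2*E) = sqrt(2)*sqrt(E))
F(g) = g/3 (F(g) = -(-1)*g/3 = g/3)
k(K(5), 5)*F(f(n)) = (-3 + 5**2)*((sqrt(2)*sqrt(6))/3) = (-3 + 25)*((2*sqrt(3))/3) = 22*(2*sqrt(3)/3) = 44*sqrt(3)/3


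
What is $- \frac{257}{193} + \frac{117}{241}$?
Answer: $- \frac{39356}{46513} \approx -0.84613$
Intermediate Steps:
$- \frac{257}{193} + \frac{117}{241} = - \frac{39356}{46513}$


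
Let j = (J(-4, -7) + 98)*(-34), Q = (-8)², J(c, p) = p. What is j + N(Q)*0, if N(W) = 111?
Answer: -3094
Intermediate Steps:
Q = 64
j = -3094 (j = (-7 + 98)*(-34) = 91*(-34) = -3094)
j + N(Q)*0 = -3094 + 111*0 = -3094 + 0 = -3094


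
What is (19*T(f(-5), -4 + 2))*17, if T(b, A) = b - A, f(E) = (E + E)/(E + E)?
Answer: 969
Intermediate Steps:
f(E) = 1 (f(E) = (2*E)/((2*E)) = (2*E)*(1/(2*E)) = 1)
(19*T(f(-5), -4 + 2))*17 = (19*(1 - (-4 + 2)))*17 = (19*(1 - 1*(-2)))*17 = (19*(1 + 2))*17 = (19*3)*17 = 57*17 = 969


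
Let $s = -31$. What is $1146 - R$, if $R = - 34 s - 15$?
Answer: $107$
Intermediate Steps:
$R = 1039$ ($R = \left(-34\right) \left(-31\right) - 15 = 1054 - 15 = 1039$)
$1146 - R = 1146 - 1039 = 107$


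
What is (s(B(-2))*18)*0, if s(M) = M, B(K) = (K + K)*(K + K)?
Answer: 0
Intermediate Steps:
B(K) = 4*K² (B(K) = (2*K)*(2*K) = 4*K²)
(s(B(-2))*18)*0 = ((4*(-2)²)*18)*0 = ((4*4)*18)*0 = (16*18)*0 = 288*0 = 0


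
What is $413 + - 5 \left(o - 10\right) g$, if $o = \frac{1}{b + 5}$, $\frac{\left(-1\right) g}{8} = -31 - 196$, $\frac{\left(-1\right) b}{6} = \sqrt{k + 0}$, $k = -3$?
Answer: $\frac{12085929}{133} - \frac{54480 i \sqrt{3}}{133} \approx 90872.0 - 709.49 i$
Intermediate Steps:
$b = - 6 i \sqrt{3}$ ($b = - 6 \sqrt{-3 + 0} = - 6 \sqrt{-3} = - 6 i \sqrt{3} \approx - 10.392 i$)
$g = 1816$ ($g = - 8 \left(-31 - 196\right) = \left(-8\right) \left(-227\right) = 1816$)
$o = \frac{1}{5 - 6 i \sqrt{3}}$ ($o = \frac{1}{- 6 i \sqrt{3} + 5} = \frac{1}{5 - 6 i \sqrt{3}} \approx 0.037594 + 0.078138 i$)
$413 + - 5 \left(o - 10\right) g = 413 + - 5 \left(\left(\frac{5}{133} + \frac{6 i \sqrt{3}}{133}\right) - 10\right) 1816 = 413 + - 5 \left(- \frac{1325}{133} + \frac{6 i \sqrt{3}}{133}\right) 1816 = 413 + \left(\frac{6625}{133} - \frac{30 i \sqrt{3}}{133}\right) 1816 = 413 + \left(\frac{12031000}{133} - \frac{54480 i \sqrt{3}}{133}\right) = \frac{12085929}{133} - \frac{54480 i \sqrt{3}}{133}$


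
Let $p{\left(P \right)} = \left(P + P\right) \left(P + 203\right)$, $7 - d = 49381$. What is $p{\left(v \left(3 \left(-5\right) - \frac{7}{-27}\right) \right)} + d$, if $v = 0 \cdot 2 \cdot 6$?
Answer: $-49374$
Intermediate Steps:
$d = -49374$ ($d = 7 - 49381 = -49374$)
$v = 0$ ($v = 0 \cdot 6 = 0$)
$p{\left(P \right)} = 2 P \left(203 + P\right)$
$p{\left(v \left(3 \left(-5\right) - \frac{7}{-27}\right) \right)} + d = 2 \cdot 0 \left(3 \left(-5\right) - \frac{7}{-27}\right) \left(203 + 0 \left(3 \left(-5\right) - \frac{7}{-27}\right)\right) - 49374 = 2 \cdot 0 \left(-15 - - \frac{7}{27}\right) \left(203 + 0 \left(-15 - - \frac{7}{27}\right)\right) - 49374 = 2 \cdot 0 \left(-15 + \frac{7}{27}\right) \left(203 + 0 \left(-15 + \frac{7}{27}\right)\right) - 49374 = 2 \cdot 0 \left(- \frac{398}{27}\right) \left(203 + 0 \left(- \frac{398}{27}\right)\right) - 49374 = 2 \cdot 0 \left(203 + 0\right) - 49374 = 2 \cdot 0 \cdot 203 - 49374 = 0 - 49374 = -49374$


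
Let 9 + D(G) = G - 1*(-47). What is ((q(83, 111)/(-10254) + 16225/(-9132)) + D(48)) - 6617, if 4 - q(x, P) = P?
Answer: -33984730633/5202196 ≈ -6532.8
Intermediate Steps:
q(x, P) = 4 - P
D(G) = 38 + G (D(G) = -9 + (G - 1*(-47)) = -9 + (G + 47) = -9 + (47 + G) = 38 + G)
((q(83, 111)/(-10254) + 16225/(-9132)) + D(48)) - 6617 = (((4 - 1*111)/(-10254) + 16225/(-9132)) + (38 + 48)) - 6617 = (((4 - 111)*(-1/10254) + 16225*(-1/9132)) + 86) - 6617 = ((-107*(-1/10254) - 16225/9132) + 86) - 6617 = ((107/10254 - 16225/9132) + 86) - 6617 = (-9188557/5202196 + 86) - 6617 = 438200299/5202196 - 6617 = -33984730633/5202196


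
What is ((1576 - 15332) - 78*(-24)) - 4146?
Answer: -16030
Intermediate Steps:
((1576 - 15332) - 78*(-24)) - 4146 = (-13756 + 1872) - 4146 = -11884 - 4146 = -16030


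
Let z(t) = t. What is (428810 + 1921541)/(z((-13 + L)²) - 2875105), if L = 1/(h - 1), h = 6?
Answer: -58758775/71873529 ≈ -0.81753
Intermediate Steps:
L = ⅕ (L = 1/(6 - 1) = 1/5 = ⅕ ≈ 0.20000)
(428810 + 1921541)/(z((-13 + L)²) - 2875105) = (428810 + 1921541)/((-13 + ⅕)² - 2875105) = 2350351/((-64/5)² - 2875105) = 2350351/(4096/25 - 2875105) = 2350351/(-71873529/25) = 2350351*(-25/71873529) = -58758775/71873529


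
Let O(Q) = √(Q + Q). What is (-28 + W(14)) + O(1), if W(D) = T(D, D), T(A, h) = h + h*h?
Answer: 182 + √2 ≈ 183.41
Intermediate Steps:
O(Q) = √2*√Q (O(Q) = √(2*Q) = √2*√Q)
T(A, h) = h + h²
W(D) = D*(1 + D)
(-28 + W(14)) + O(1) = (-28 + 14*(1 + 14)) + √2*√1 = (-28 + 14*15) + √2*1 = (-28 + 210) + √2 = 182 + √2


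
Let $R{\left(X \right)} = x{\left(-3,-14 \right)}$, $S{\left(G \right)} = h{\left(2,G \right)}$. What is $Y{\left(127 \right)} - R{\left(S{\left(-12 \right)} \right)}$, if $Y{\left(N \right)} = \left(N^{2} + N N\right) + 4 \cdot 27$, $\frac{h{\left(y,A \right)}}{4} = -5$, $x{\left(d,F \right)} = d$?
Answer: $32369$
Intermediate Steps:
$h{\left(y,A \right)} = -20$ ($h{\left(y,A \right)} = 4 \left(-5\right) = -20$)
$S{\left(G \right)} = -20$
$R{\left(X \right)} = -3$
$Y{\left(N \right)} = 108 + 2 N^{2}$ ($Y{\left(N \right)} = \left(N^{2} + N^{2}\right) + 108 = 2 N^{2} + 108 = 108 + 2 N^{2}$)
$Y{\left(127 \right)} - R{\left(S{\left(-12 \right)} \right)} = \left(108 + 2 \cdot 127^{2}\right) - -3 = \left(108 + 2 \cdot 16129\right) + 3 = \left(108 + 32258\right) + 3 = 32366 + 3 = 32369$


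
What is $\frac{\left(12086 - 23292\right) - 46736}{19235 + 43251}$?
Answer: $- \frac{28971}{31243} \approx -0.92728$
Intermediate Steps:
$\frac{\left(12086 - 23292\right) - 46736}{19235 + 43251} = \frac{\left(12086 - 23292\right) - 46736}{62486} = \left(-11206 - 46736\right) \frac{1}{62486} = \left(-57942\right) \frac{1}{62486} = - \frac{28971}{31243}$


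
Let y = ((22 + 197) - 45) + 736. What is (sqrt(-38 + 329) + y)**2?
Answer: (910 + sqrt(291))**2 ≈ 8.5944e+5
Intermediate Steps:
y = 910 (y = (219 - 45) + 736 = 174 + 736 = 910)
(sqrt(-38 + 329) + y)**2 = (sqrt(-38 + 329) + 910)**2 = (sqrt(291) + 910)**2 = (910 + sqrt(291))**2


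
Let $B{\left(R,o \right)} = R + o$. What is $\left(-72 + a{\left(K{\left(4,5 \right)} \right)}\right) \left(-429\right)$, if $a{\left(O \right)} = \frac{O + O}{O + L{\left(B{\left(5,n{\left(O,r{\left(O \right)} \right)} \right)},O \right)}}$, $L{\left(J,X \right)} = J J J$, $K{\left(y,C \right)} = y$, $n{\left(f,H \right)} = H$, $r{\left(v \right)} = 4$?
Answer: $\frac{22637472}{733} \approx 30883.0$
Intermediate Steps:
$L{\left(J,X \right)} = J^{3}$ ($L{\left(J,X \right)} = J^{2} J = J^{3}$)
$a{\left(O \right)} = \frac{2 O}{729 + O}$ ($a{\left(O \right)} = \frac{O + O}{O + \left(5 + 4\right)^{3}} = \frac{2 O}{O + 9^{3}} = \frac{2 O}{O + 729} = \frac{2 O}{729 + O}$)
$\left(-72 + a{\left(K{\left(4,5 \right)} \right)}\right) \left(-429\right) = \left(-72 + 2 \cdot 4 \frac{1}{729 + 4}\right) \left(-429\right) = \left(-72 + 2 \cdot 4 \cdot \frac{1}{733}\right) \left(-429\right) = \left(-72 + \frac{8}{733}\right) \left(-429\right) = \left(- \frac{52768}{733}\right) \left(-429\right) = \frac{22637472}{733}$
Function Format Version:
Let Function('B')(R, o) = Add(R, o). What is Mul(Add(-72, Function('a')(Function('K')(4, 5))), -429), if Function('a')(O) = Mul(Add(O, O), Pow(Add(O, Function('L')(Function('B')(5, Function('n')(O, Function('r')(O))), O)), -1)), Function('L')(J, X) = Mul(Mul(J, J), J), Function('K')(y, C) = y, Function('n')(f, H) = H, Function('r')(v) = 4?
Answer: Rational(22637472, 733) ≈ 30883.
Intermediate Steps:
Function('L')(J, X) = Pow(J, 3) (Function('L')(J, X) = Mul(Pow(J, 2), J) = Pow(J, 3))
Function('a')(O) = Mul(2, O, Pow(Add(729, O), -1)) (Function('a')(O) = Mul(Add(O, O), Pow(Add(O, Pow(Add(5, 4), 3)), -1)) = Mul(Mul(2, O), Pow(Add(O, Pow(9, 3)), -1)) = Mul(Mul(2, O), Pow(Add(O, 729), -1)) = Mul(Mul(2, O), Pow(Add(729, O), -1)) = Mul(2, O, Pow(Add(729, O), -1)))
Mul(Add(-72, Function('a')(Function('K')(4, 5))), -429) = Mul(Add(-72, Mul(2, 4, Pow(Add(729, 4), -1))), -429) = Mul(Add(-72, Mul(2, 4, Pow(733, -1))), -429) = Mul(Add(-72, Mul(2, 4, Rational(1, 733))), -429) = Mul(Add(-72, Rational(8, 733)), -429) = Mul(Rational(-52768, 733), -429) = Rational(22637472, 733)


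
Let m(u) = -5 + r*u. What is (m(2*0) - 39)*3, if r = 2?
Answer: -132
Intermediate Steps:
m(u) = -5 + 2*u
(m(2*0) - 39)*3 = ((-5 + 2*(2*0)) - 39)*3 = ((-5 + 2*0) - 39)*3 = ((-5 + 0) - 39)*3 = (-5 - 39)*3 = -44*3 = -132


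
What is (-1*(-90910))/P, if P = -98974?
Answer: -45455/49487 ≈ -0.91852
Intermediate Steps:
(-1*(-90910))/P = -1*(-90910)/(-98974) = 90910*(-1/98974) = -45455/49487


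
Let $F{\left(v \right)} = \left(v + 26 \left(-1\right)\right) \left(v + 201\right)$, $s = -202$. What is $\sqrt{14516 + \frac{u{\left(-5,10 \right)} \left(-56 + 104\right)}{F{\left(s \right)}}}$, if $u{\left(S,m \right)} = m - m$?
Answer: $2 \sqrt{3629} \approx 120.48$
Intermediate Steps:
$u{\left(S,m \right)} = 0$
$F{\left(v \right)} = \left(-26 + v\right) \left(201 + v\right)$ ($F{\left(v \right)} = \left(v - 26\right) \left(201 + v\right) = \left(-26 + v\right) \left(201 + v\right)$)
$\sqrt{14516 + \frac{u{\left(-5,10 \right)} \left(-56 + 104\right)}{F{\left(s \right)}}} = \sqrt{14516 + \frac{0 \left(-56 + 104\right)}{-5226 + \left(-202\right)^{2} + 175 \left(-202\right)}} = \sqrt{14516 + \frac{0 \cdot 48}{-5226 + 40804 - 35350}} = \sqrt{14516 + \frac{0}{228}} = \sqrt{14516 + 0 \cdot \frac{1}{228}} = \sqrt{14516 + 0} = \sqrt{14516} = 2 \sqrt{3629}$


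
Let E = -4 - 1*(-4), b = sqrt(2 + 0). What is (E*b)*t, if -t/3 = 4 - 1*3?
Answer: 0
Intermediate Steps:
b = sqrt(2) ≈ 1.4142
E = 0 (E = -4 + 4 = 0)
t = -3 (t = -3*(4 - 1*3) = -3*(4 - 3) = -3*1 = -3)
(E*b)*t = (0*sqrt(2))*(-3) = 0*(-3) = 0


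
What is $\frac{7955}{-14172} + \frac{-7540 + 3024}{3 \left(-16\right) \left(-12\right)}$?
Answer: $- \frac{1428809}{170064} \approx -8.4016$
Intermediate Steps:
$\frac{7955}{-14172} + \frac{-7540 + 3024}{3 \left(-16\right) \left(-12\right)} = 7955 \left(- \frac{1}{14172}\right) - \frac{4516}{\left(-48\right) \left(-12\right)} = - \frac{7955}{14172} - \frac{4516}{576} = - \frac{7955}{14172} - \frac{1129}{144} = - \frac{1428809}{170064}$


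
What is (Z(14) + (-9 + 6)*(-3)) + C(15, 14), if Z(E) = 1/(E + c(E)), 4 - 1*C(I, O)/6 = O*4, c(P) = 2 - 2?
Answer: -4241/14 ≈ -302.93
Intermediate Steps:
c(P) = 0
C(I, O) = 24 - 24*O (C(I, O) = 24 - 6*O*4 = 24 - 24*O)
Z(E) = 1/E (Z(E) = 1/(E + 0) = 1/E)
(Z(14) + (-9 + 6)*(-3)) + C(15, 14) = (1/14 + (-9 + 6)*(-3)) + (24 - 24*14) = (1/14 - 3*(-3)) + (24 - 336) = (1/14 + 9) - 312 = 127/14 - 312 = -4241/14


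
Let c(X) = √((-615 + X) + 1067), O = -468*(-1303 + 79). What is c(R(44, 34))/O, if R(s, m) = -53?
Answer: √399/572832 ≈ 3.4871e-5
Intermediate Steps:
O = 572832 (O = -468*(-1224) = 572832)
c(X) = √(452 + X)
c(R(44, 34))/O = √(452 - 53)/572832 = √399*(1/572832) = √399/572832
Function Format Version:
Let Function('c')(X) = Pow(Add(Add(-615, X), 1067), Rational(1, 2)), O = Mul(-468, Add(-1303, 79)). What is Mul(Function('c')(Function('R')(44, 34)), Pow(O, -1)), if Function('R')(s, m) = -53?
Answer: Mul(Rational(1, 572832), Pow(399, Rational(1, 2))) ≈ 3.4871e-5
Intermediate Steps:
O = 572832 (O = Mul(-468, -1224) = 572832)
Function('c')(X) = Pow(Add(452, X), Rational(1, 2))
Mul(Function('c')(Function('R')(44, 34)), Pow(O, -1)) = Mul(Pow(Add(452, -53), Rational(1, 2)), Pow(572832, -1)) = Mul(Pow(399, Rational(1, 2)), Rational(1, 572832)) = Mul(Rational(1, 572832), Pow(399, Rational(1, 2)))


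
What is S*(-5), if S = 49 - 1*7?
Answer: -210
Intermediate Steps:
S = 42 (S = 49 - 7 = 42)
S*(-5) = 42*(-5) = -210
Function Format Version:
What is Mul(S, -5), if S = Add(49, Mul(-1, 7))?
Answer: -210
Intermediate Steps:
S = 42 (S = Add(49, -7) = 42)
Mul(S, -5) = Mul(42, -5) = -210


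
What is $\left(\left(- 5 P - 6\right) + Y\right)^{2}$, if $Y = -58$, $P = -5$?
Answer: $1521$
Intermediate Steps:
$\left(\left(- 5 P - 6\right) + Y\right)^{2} = \left(\left(\left(-5\right) \left(-5\right) - 6\right) - 58\right)^{2} = \left(\left(25 - 6\right) - 58\right)^{2} = \left(19 - 58\right)^{2} = \left(-39\right)^{2} = 1521$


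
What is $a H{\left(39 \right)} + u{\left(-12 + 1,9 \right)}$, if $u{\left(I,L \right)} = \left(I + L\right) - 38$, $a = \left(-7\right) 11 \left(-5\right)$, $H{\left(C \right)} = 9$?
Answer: $3425$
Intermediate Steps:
$a = 385$ ($a = \left(-77\right) \left(-5\right) = 385$)
$u{\left(I,L \right)} = -38 + I + L$
$a H{\left(39 \right)} + u{\left(-12 + 1,9 \right)} = 385 \cdot 9 + \left(-38 + \left(-12 + 1\right) + 9\right) = 3465 - 40 = 3425$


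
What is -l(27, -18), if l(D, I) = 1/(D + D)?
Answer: -1/54 ≈ -0.018519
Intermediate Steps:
l(D, I) = 1/(2*D)
-l(27, -18) = -1/(2*27) = -1*1/54 = -1/54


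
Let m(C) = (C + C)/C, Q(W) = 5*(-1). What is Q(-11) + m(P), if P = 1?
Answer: -3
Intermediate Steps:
Q(W) = -5
m(C) = 2 (m(C) = (2*C)/C = 2)
Q(-11) + m(P) = -5 + 2 = -3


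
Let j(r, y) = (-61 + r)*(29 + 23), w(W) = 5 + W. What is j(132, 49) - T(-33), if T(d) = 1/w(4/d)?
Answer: 594379/161 ≈ 3691.8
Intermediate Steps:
j(r, y) = -3172 + 52*r (j(r, y) = (-61 + r)*52 = -3172 + 52*r)
T(d) = 1/(5 + 4/d)
j(132, 49) - T(-33) = (-3172 + 52*132) - (-33)/(4 + 5*(-33)) = (-3172 + 6864) - (-33)/(4 - 165) = 3692 - (-33)/(-161) = 3692 - (-33)*(-1)/161 = 3692 - 1*33/161 = 3692 - 33/161 = 594379/161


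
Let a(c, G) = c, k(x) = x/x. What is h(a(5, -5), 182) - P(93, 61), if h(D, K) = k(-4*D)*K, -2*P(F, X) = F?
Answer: 457/2 ≈ 228.50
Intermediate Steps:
P(F, X) = -F/2
k(x) = 1
h(D, K) = K (h(D, K) = 1*K = K)
h(a(5, -5), 182) - P(93, 61) = 182 - (-1)*93/2 = 182 - 1*(-93/2) = 182 + 93/2 = 457/2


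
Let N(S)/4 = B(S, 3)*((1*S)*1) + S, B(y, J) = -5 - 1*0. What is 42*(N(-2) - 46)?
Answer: -588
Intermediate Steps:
B(y, J) = -5 (B(y, J) = -5 + 0 = -5)
N(S) = -16*S (N(S) = 4*(-5*1*S + S) = 4*(-5*S + S) = 4*(-4*S) = -16*S)
42*(N(-2) - 46) = 42*(-16*(-2) - 46) = 42*(32 - 46) = 42*(-14) = -588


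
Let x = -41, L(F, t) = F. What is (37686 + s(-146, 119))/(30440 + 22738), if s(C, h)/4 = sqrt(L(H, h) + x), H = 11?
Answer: 6281/8863 + 2*I*sqrt(30)/26589 ≈ 0.70868 + 0.00041199*I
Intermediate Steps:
s(C, h) = 4*I*sqrt(30) (s(C, h) = 4*sqrt(11 - 41) = 4*sqrt(-30) = 4*(I*sqrt(30)) = 4*I*sqrt(30))
(37686 + s(-146, 119))/(30440 + 22738) = (37686 + 4*I*sqrt(30))/(30440 + 22738) = (37686 + 4*I*sqrt(30))/53178 = (37686 + 4*I*sqrt(30))*(1/53178) = 6281/8863 + 2*I*sqrt(30)/26589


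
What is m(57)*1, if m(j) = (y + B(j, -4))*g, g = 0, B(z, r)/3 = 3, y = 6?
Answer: 0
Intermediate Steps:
B(z, r) = 9 (B(z, r) = 3*3 = 9)
m(j) = 0 (m(j) = (6 + 9)*0 = 15*0 = 0)
m(57)*1 = 0*1 = 0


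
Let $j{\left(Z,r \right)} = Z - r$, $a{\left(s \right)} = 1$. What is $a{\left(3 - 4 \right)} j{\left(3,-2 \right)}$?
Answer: $5$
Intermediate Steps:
$a{\left(3 - 4 \right)} j{\left(3,-2 \right)} = 1 \left(3 - -2\right) = 1 \left(3 + 2\right) = 1 \cdot 5 = 5$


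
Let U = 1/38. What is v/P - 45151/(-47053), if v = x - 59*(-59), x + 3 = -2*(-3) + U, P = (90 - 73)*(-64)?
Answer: -4362764885/1945359232 ≈ -2.2427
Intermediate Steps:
U = 1/38 ≈ 0.026316
P = -1088 (P = 17*(-64) = -1088)
x = 115/38 (x = -3 + (-2*(-3) + 1/38) = -3 + (6 + 1/38) = -3 + 229/38 = 115/38 ≈ 3.0263)
v = 132393/38 (v = 115/38 - 59*(-59) = 115/38 + 3481 = 132393/38 ≈ 3484.0)
v/P - 45151/(-47053) = (132393/38)/(-1088) - 45151/(-47053) = (132393/38)*(-1/1088) - 45151*(-1/47053) = -132393/41344 + 45151/47053 = -4362764885/1945359232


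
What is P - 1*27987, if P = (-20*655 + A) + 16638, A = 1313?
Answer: -23136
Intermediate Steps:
P = 4851 (P = (-20*655 + 1313) + 16638 = (-13100 + 1313) + 16638 = -11787 + 16638 = 4851)
P - 1*27987 = 4851 - 1*27987 = 4851 - 27987 = -23136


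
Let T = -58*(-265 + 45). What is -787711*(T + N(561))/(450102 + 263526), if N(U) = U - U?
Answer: -2512798090/178407 ≈ -14085.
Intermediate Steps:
N(U) = 0
T = 12760 (T = -58*(-220) = 12760)
-787711*(T + N(561))/(450102 + 263526) = -787711*(12760 + 0)/(450102 + 263526) = -787711/(713628/12760) = -787711/(713628*(1/12760)) = -787711/178407/3190 = -787711*3190/178407 = -2512798090/178407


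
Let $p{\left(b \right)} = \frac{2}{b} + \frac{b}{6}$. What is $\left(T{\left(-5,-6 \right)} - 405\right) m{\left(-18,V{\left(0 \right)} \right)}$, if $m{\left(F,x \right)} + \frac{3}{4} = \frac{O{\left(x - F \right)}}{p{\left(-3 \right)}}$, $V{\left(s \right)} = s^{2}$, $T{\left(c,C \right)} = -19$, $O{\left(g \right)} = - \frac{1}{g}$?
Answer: $\frac{6254}{21} \approx 297.81$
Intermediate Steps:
$p{\left(b \right)} = \frac{2}{b} + \frac{b}{6}$ ($p{\left(b \right)} = \frac{2}{b} + b \frac{1}{6} = \frac{2}{b} + \frac{b}{6}$)
$m{\left(F,x \right)} = - \frac{3}{4} + \frac{6}{7 \left(x - F\right)}$ ($m{\left(F,x \right)} = - \frac{3}{4} + \frac{\left(-1\right) \frac{1}{x - F}}{\frac{2}{-3} + \frac{1}{6} \left(-3\right)} = - \frac{3}{4} + \frac{\left(-1\right) \frac{1}{x - F}}{2 \left(- \frac{1}{3}\right) - \frac{1}{2}} = - \frac{3}{4} + \frac{\left(-1\right) \frac{1}{x - F}}{- \frac{2}{3} - \frac{1}{2}} = - \frac{3}{4} + \frac{\left(-1\right) \frac{1}{x - F}}{- \frac{7}{6}} = - \frac{3}{4} + - \frac{1}{x - F} \left(- \frac{6}{7}\right) = - \frac{3}{4} + \frac{6}{7 \left(x - F\right)}$)
$\left(T{\left(-5,-6 \right)} - 405\right) m{\left(-18,V{\left(0 \right)} \right)} = \left(-19 - 405\right) \frac{3 \left(-8 - -126 + 7 \cdot 0^{2}\right)}{28 \left(-18 - 0^{2}\right)} = - 424 \frac{3 \left(-8 + 126 + 7 \cdot 0\right)}{28 \left(-18 - 0\right)} = - 424 \frac{3 \left(-8 + 126 + 0\right)}{28 \left(-18 + 0\right)} = - 424 \cdot \frac{3}{28} \frac{1}{-18} \cdot 118 = - 424 \cdot \frac{3}{28} \left(- \frac{1}{18}\right) 118 = \left(-424\right) \left(- \frac{59}{84}\right) = \frac{6254}{21}$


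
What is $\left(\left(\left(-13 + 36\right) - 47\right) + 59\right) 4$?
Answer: $140$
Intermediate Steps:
$\left(\left(\left(-13 + 36\right) - 47\right) + 59\right) 4 = \left(\left(23 - 47\right) + 59\right) 4 = \left(-24 + 59\right) 4 = 35 \cdot 4 = 140$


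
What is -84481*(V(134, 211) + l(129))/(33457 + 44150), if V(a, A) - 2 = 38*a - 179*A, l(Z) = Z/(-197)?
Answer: 543812983024/15288579 ≈ 35570.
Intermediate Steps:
l(Z) = -Z/197 (l(Z) = Z*(-1/197) = -Z/197)
V(a, A) = 2 - 179*A + 38*a (V(a, A) = 2 + (38*a - 179*A) = 2 + (-179*A + 38*a) = 2 - 179*A + 38*a)
-84481*(V(134, 211) + l(129))/(33457 + 44150) = -84481*((2 - 179*211 + 38*134) - 1/197*129)/(33457 + 44150) = -84481/(77607/((2 - 37769 + 5092) - 129/197)) = -84481/(77607/(-32675 - 129/197)) = -84481/(77607/(-6437104/197)) = -84481/(77607*(-197/6437104)) = -84481/(-15288579/6437104) = -84481*(-6437104/15288579) = 543812983024/15288579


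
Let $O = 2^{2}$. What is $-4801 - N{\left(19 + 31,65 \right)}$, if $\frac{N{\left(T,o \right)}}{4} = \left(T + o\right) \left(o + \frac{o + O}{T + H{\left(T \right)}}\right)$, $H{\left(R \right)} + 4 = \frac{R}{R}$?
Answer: $- \frac{1662687}{47} \approx -35376.0$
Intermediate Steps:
$O = 4$
$H{\left(R \right)} = -3$ ($H{\left(R \right)} = -4 + \frac{R}{R} = -4 + 1 = -3$)
$N{\left(T,o \right)} = 4 \left(T + o\right) \left(o + \frac{4 + o}{-3 + T}\right)$ ($N{\left(T,o \right)} = 4 \left(T + o\right) \left(o + \frac{o + 4}{T - 3}\right) = 4 \left(T + o\right) \left(o + \frac{4 + o}{-3 + T}\right)$)
$-4801 - N{\left(19 + 31,65 \right)} = -4801 - \frac{4 \left(- 2 \cdot 65^{2} + 4 \left(19 + 31\right) + 4 \cdot 65 + \left(19 + 31\right) 65^{2} + 65 \left(19 + 31\right)^{2} - 2 \left(19 + 31\right) 65\right)}{-3 + \left(19 + 31\right)} = -4801 - \frac{4 \left(\left(-2\right) 4225 + 4 \cdot 50 + 260 + 50 \cdot 4225 + 65 \cdot 50^{2} - 100 \cdot 65\right)}{-3 + 50} = -4801 - \frac{4 \left(-8450 + 200 + 260 + 211250 + 65 \cdot 2500 - 6500\right)}{47} = -4801 - 4 \cdot \frac{1}{47} \left(-8450 + 200 + 260 + 211250 + 162500 - 6500\right) = -4801 - 4 \cdot \frac{1}{47} \cdot 359260 = -4801 - \frac{1437040}{47} = - \frac{1662687}{47}$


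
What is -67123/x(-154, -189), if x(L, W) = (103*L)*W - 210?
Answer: -9589/428244 ≈ -0.022391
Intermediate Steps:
x(L, W) = -210 + 103*L*W (x(L, W) = 103*L*W - 210 = -210 + 103*L*W)
-67123/x(-154, -189) = -67123/(-210 + 103*(-154)*(-189)) = -67123/(-210 + 2997918) = -67123/2997708 = -67123*1/2997708 = -9589/428244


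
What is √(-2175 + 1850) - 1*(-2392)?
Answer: 2392 + 5*I*√13 ≈ 2392.0 + 18.028*I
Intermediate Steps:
√(-2175 + 1850) - 1*(-2392) = √(-325) + 2392 = 5*I*√13 + 2392 = 2392 + 5*I*√13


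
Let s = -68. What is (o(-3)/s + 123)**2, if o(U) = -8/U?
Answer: 39325441/2601 ≈ 15119.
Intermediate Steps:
(o(-3)/s + 123)**2 = (-8/(-3)/(-68) + 123)**2 = (-8*(-1/3)*(-1/68) + 123)**2 = ((8/3)*(-1/68) + 123)**2 = (-2/51 + 123)**2 = (6271/51)**2 = 39325441/2601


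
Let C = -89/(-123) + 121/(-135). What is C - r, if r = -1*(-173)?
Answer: -958511/5535 ≈ -173.17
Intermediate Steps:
C = -956/5535 (C = -89*(-1/123) + 121*(-1/135) = 89/123 - 121/135 = -956/5535 ≈ -0.17272)
r = 173
C - r = -956/5535 - 1*173 = -956/5535 - 173 = -958511/5535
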